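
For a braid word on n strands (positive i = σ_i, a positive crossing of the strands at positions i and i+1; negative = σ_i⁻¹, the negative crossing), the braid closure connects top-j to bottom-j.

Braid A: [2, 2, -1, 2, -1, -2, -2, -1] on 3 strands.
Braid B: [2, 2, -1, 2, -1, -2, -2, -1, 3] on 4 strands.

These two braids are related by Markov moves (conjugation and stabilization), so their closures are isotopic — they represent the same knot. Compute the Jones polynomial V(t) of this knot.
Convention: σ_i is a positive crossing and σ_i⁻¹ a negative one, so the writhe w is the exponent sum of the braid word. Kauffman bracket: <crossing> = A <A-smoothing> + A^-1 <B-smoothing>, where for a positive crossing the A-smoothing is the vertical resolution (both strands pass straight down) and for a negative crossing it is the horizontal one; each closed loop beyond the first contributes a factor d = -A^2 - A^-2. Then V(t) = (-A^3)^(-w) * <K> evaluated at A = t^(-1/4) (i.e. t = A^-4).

Markov-equivalent braids have isotopic closures, hence identical knot invariants. Strip the Markov moves from each word to reach a common short braid β, then compute V(t) once on β.
Braid A: s2 s2 s1^-1 s2 s1^-1 s2^-1 s2^-1 s1^-1 on 3 strands has no conjugating prefix/suffix or stabilization to strip; take β = s2 s2 s1^-1 s2 s1^-1 s2^-1 s2^-1 s1^-1.
Braid B: s2 s2 s1^-1 s2 s1^-1 s2^-1 s2^-1 s1^-1 s3 on 4 strands reduces by inverse Markov moves (closure unchanged at each step):
  Destabilize: the word has the form β·s3 where s3 occurs only as the final letter (β ∈ B_3); drop it and the last strand → 3 strands.
Reduced to β = s2 s2 s1^-1 s2 s1^-1 s2^-1 s2^-1 s1^-1 on 3 strands, 8 crossings.
Both give the same β = s2 s2 s1^-1 s2 s1^-1 s2^-1 s2^-1 s1^-1 on 3 strands, so one state sum suffices:
Braid: s2 s2 s1^-1 s2 s1^-1 s2^-1 s2^-1 s1^-1 on 3 strands, 8 crossings.
Writhe w = (#positive) - (#negative) = 3 - 5 = -2.
State-sum expansion of <K>. There are 2^8 = 256 states.
Each crossing splits two ways (0=vertical, 1=horizontal). The state's weight is A^(#A-smoothings - #B-smoothings) * d^(loops - 1).
Tabulate the states by total A-exponent and number of loops L (A-exp: L × count):
  A^8: L=4 ×1
  A^6: L=3 ×8
  A^4: L=2 ×23, L=4 ×5
  A^2: L=1 ×22, L=3 ×33, L=5 ×1
  A^0: L=2 ×52, L=4 ×18
  A^-2: L=1 ×13, L=3 ×37, L=5 ×6
  A^-4: L=2 ×14, L=4 ×13, L=6 ×1
  A^-6: L=3 ×6, L=5 ×2
  A^-8: L=4 ×1
Each group contributes A^e * Σ count * d^(L-1):
Powers of d = -A^2 - A^-2: d^2 = A^4 + 2 + A^-4; d^3 = -A^6 - 3*A^2 - 3*A^-2 - A^-6; d^4 = A^8 + 4*A^4 + 6 + 4*A^-4 + A^-8; d^5 = -A^10 - 5*A^6 - 10*A^2 - 10*A^-2 - 5*A^-6 - A^-10.
  A^8 * (d^3) = -A^14 - 3*A^10 - 3*A^6 - A^2
  A^6 * (8*d^2) = 8*A^10 + 16*A^6 + 8*A^2
  A^4 * (23*d + 5*d^3) = -5*A^10 - 38*A^6 - 38*A^2 - 5*A^-2
  A^2 * (22 + 33*d^2 + d^4) = A^10 + 37*A^6 + 94*A^2 + 37*A^-2 + A^-6
  A^0 * (52*d + 18*d^3) = -18*A^6 - 106*A^2 - 106*A^-2 - 18*A^-6
  A^-2 * (13 + 37*d^2 + 6*d^4) = 6*A^6 + 61*A^2 + 123*A^-2 + 61*A^-6 + 6*A^-10
  A^-4 * (14*d + 13*d^3 + d^5) = -A^6 - 18*A^2 - 63*A^-2 - 63*A^-6 - 18*A^-10 - A^-14
  A^-6 * (6*d^2 + 2*d^4) = 2*A^2 + 14*A^-2 + 24*A^-6 + 14*A^-10 + 2*A^-14
  A^-8 * (d^3) = -A^-2 - 3*A^-6 - 3*A^-10 - A^-14
Summing the groups: <K> = -A^14 + A^10 - A^6 + 2*A^2 - A^-2 + 2*A^-6 - A^-10
Normalise by the writhe: (-A^3)^(-w) = (-A^3)^(2) = A^6, so f(A) = A^6 * <K> = -A^20 + A^16 - A^12 + 2*A^8 - A^4 + 2 - A^-4.
Substitute A = t^(-1/4), i.e. A^e → t^(-e/4): V(t) = -t + 2 - t^-1 + 2*t^-2 - t^-3 + t^-4 - t^-5

Answer: -t + 2 - t^-1 + 2*t^-2 - t^-3 + t^-4 - t^-5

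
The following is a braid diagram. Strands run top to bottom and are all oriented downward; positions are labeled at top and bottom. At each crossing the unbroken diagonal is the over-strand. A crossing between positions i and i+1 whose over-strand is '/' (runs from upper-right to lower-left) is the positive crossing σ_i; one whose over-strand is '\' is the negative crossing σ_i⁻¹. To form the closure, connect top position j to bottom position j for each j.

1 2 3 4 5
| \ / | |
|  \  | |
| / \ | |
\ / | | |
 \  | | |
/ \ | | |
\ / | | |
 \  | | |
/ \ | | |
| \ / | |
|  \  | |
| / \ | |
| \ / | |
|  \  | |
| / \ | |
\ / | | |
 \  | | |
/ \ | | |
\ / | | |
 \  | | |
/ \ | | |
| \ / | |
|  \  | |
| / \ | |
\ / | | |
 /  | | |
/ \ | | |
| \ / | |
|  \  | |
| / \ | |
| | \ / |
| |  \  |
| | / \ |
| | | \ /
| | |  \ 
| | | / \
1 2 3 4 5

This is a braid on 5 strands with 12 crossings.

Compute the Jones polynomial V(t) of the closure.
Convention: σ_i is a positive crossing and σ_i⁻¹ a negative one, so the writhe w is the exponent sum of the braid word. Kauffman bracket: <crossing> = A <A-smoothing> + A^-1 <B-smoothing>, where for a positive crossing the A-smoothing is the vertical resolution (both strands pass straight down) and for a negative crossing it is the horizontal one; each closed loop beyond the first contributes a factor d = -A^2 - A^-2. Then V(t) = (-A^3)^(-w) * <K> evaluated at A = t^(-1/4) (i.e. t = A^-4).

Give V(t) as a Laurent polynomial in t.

t^-3 + t^-6 - t^-7 + t^-8 - t^-9 + t^-10 - t^-11

Derivation:
Reading the diagram top to bottom ('/'-over between positions i,i+1 = s_i, '\'-over = s_i^-1): braid word = s2^-1 s1^-1 s1^-1 s2^-1 s2^-1 s1^-1 s1^-1 s2^-1 s1 s2^-1 s3^-1 s4^-1.
The presented braid s2^-1 s1^-1 s1^-1 s2^-1 s2^-1 s1^-1 s1^-1 s2^-1 s1 s2^-1 s3^-1 s4^-1 on 5 strands reduces by inverse Markov moves (closure unchanged at each step):
  Destabilize: the word has the form β·s4^-1 where s4^-1 occurs only as the final letter (β ∈ B_4); drop it and the last strand → 4 strands.
  Destabilize: the word has the form β·s3^-1 where s3^-1 occurs only as the final letter (β ∈ B_3); drop it and the last strand → 3 strands.
Reduced to β = s2^-1 s1^-1 s1^-1 s2^-1 s2^-1 s1^-1 s1^-1 s2^-1 s1 s2^-1 on 3 strands, 10 crossings.
Compute on β:
Braid: s2^-1 s1^-1 s1^-1 s2^-1 s2^-1 s1^-1 s1^-1 s2^-1 s1 s2^-1 on 3 strands, 10 crossings.
Writhe w = (#positive) - (#negative) = 1 - 9 = -8.
State-sum expansion of <K>. There are 2^10 = 1024 states.
Smooth each crossing (0=||, 1=⌣⌢); contribution A^(Σ sign_k(1-2s_k)) * d^(L-1).
Tabulate the states by total A-exponent and number of loops L (A-exp: L × count):
  A^10: L=6 ×1
  A^8: L=5 ×10
  A^6: L=4 ×41, L=6 ×4
  A^4: L=3 ×86, L=5 ×34
  A^2: L=2 ×92, L=4 ×114, L=6 ×4
  A^0: L=1 ×40, L=3 ×185, L=5 ×27
  A^-2: L=2 ×142, L=4 ×67, L=6 ×1
  A^-4: L=1 ×40, L=3 ×76, L=5 ×4
  A^-6: L=2 ×39, L=4 ×6
  A^-8: L=1 ×5, L=3 ×5
  A^-10: L=2 ×1
Each group contributes A^e * Σ count * d^(L-1):
Powers of d = -A^2 - A^-2: d^2 = A^4 + 2 + A^-4; d^3 = -A^6 - 3*A^2 - 3*A^-2 - A^-6; d^4 = A^8 + 4*A^4 + 6 + 4*A^-4 + A^-8; d^5 = -A^10 - 5*A^6 - 10*A^2 - 10*A^-2 - 5*A^-6 - A^-10.
  A^10 * (d^5) = -A^20 - 5*A^16 - 10*A^12 - 10*A^8 - 5*A^4 - 1
  A^8 * (10*d^4) = 10*A^16 + 40*A^12 + 60*A^8 + 40*A^4 + 10
  A^6 * (41*d^3 + 4*d^5) = -4*A^16 - 61*A^12 - 163*A^8 - 163*A^4 - 61 - 4*A^-4
  A^4 * (86*d^2 + 34*d^4) = 34*A^12 + 222*A^8 + 376*A^4 + 222 + 34*A^-4
  A^2 * (92*d + 114*d^3 + 4*d^5) = -4*A^12 - 134*A^8 - 474*A^4 - 474 - 134*A^-4 - 4*A^-8
  A^0 * (40 + 185*d^2 + 27*d^4) = 27*A^8 + 293*A^4 + 572 + 293*A^-4 + 27*A^-8
  A^-2 * (142*d + 67*d^3 + d^5) = -A^8 - 72*A^4 - 353 - 353*A^-4 - 72*A^-8 - A^-12
  A^-4 * (40 + 76*d^2 + 4*d^4) = 4*A^4 + 92 + 216*A^-4 + 92*A^-8 + 4*A^-12
  A^-6 * (39*d + 6*d^3) = -6 - 57*A^-4 - 57*A^-8 - 6*A^-12
  A^-8 * (5 + 5*d^2) = 5*A^-4 + 15*A^-8 + 5*A^-12
  A^-10 * (d) = -A^-8 - A^-12
Summing the groups: <K> = -A^20 + A^16 - A^12 + A^8 - A^4 + 1 + A^-12
Normalise by the writhe: (-A^3)^(-w) = (-A^3)^(8) = A^24, so f(A) = A^24 * <K> = -A^44 + A^40 - A^36 + A^32 - A^28 + A^24 + A^12.
Substitute A = t^(-1/4), i.e. A^e → t^(-e/4): V(t) = t^-3 + t^-6 - t^-7 + t^-8 - t^-9 + t^-10 - t^-11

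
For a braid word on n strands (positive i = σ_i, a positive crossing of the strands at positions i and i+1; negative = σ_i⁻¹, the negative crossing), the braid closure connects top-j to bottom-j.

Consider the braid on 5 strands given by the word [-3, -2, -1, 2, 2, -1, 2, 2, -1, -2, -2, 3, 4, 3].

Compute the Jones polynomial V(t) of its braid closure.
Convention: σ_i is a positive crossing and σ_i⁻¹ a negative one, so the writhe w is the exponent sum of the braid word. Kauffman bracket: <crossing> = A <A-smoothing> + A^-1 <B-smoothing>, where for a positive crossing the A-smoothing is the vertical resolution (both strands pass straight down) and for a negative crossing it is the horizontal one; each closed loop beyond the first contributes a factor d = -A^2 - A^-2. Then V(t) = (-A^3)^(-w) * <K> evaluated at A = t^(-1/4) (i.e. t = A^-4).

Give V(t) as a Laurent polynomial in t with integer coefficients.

t^2 - 2*t + 4 - 4*t^-1 + 4*t^-2 - 4*t^-3 + 3*t^-4 - 2*t^-5 + t^-6

Derivation:
The presented braid s3^-1 s2^-1 s1^-1 s2 s2 s1^-1 s2 s2 s1^-1 s2^-1 s2^-1 s3 s4 s3 on 5 strands reduces by inverse Markov moves (closure unchanged at each step):
  Deconjugate: the word is γ·β·γ⁻¹ with γ = s3^-1 (prefix) and γ⁻¹ = s3 (suffix); strip both.
  Destabilize: the word has the form β·s4 where s4 occurs only as the final letter (β ∈ B_4); drop it and the last strand → 4 strands.
  Destabilize: the word has the form β·s3 where s3 occurs only as the final letter (β ∈ B_3); drop it and the last strand → 3 strands.
Reduced to β = s2^-1 s1^-1 s2 s2 s1^-1 s2 s2 s1^-1 s2^-1 s2^-1 on 3 strands, 10 crossings.
Compute on β:
Braid: s2^-1 s1^-1 s2 s2 s1^-1 s2 s2 s1^-1 s2^-1 s2^-1 on 3 strands, 10 crossings.
Writhe w = (#positive) - (#negative) = 4 - 6 = -2.
Computing the Kauffman bracket via state sum. There are 2^10 = 1024 states.
For each crossing: s=0 is the vertical smoothing, s=1 horizontal. Crossing k contributes A^(sign_k * (1 - 2*s_k)); loop factor d = -A^2 - A^-2.
Tabulate the states by total A-exponent and number of loops L (A-exp: L × count):
  A^10: L=5 ×1
  A^8: L=4 ×10
  A^6: L=3 ×39, L=5 ×6
  A^4: L=2 ×66, L=4 ×52, L=6 ×2
  A^2: L=1 ×45, L=3 ×124, L=5 ×41
  A^0: L=2 ×118, L=4 ×113, L=6 ×21
  A^-2: L=1 ×20, L=3 ×120, L=5 ×63, L=7 ×7
  A^-4: L=2 ×30, L=4 ×68, L=6 ×21, L=8 ×1
  A^-6: L=3 ×20, L=5 ×22, L=7 ×3
  A^-8: L=4 ×7, L=6 ×3
  A^-10: L=5 ×1
Each group contributes A^e * Σ count * d^(L-1):
Powers of d = -A^2 - A^-2: d^2 = A^4 + 2 + A^-4; d^3 = -A^6 - 3*A^2 - 3*A^-2 - A^-6; d^4 = A^8 + 4*A^4 + 6 + 4*A^-4 + A^-8; d^5 = -A^10 - 5*A^6 - 10*A^2 - 10*A^-2 - 5*A^-6 - A^-10; d^6 = A^12 + 6*A^8 + 15*A^4 + 20 + 15*A^-4 + 6*A^-8 + A^-12; d^7 = -A^14 - 7*A^10 - 21*A^6 - 35*A^2 - 35*A^-2 - 21*A^-6 - 7*A^-10 - A^-14.
  A^10 * (d^4) = A^18 + 4*A^14 + 6*A^10 + 4*A^6 + A^2
  A^8 * (10*d^3) = -10*A^14 - 30*A^10 - 30*A^6 - 10*A^2
  A^6 * (39*d^2 + 6*d^4) = 6*A^14 + 63*A^10 + 114*A^6 + 63*A^2 + 6*A^-2
  A^4 * (66*d + 52*d^3 + 2*d^5) = -2*A^14 - 62*A^10 - 242*A^6 - 242*A^2 - 62*A^-2 - 2*A^-6
  A^2 * (45 + 124*d^2 + 41*d^4) = 41*A^10 + 288*A^6 + 539*A^2 + 288*A^-2 + 41*A^-6
  A^0 * (118*d + 113*d^3 + 21*d^5) = -21*A^10 - 218*A^6 - 667*A^2 - 667*A^-2 - 218*A^-6 - 21*A^-10
  A^-2 * (20 + 120*d^2 + 63*d^4 + 7*d^6) = 7*A^10 + 105*A^6 + 477*A^2 + 778*A^-2 + 477*A^-6 + 105*A^-10 + 7*A^-14
  A^-4 * (30*d + 68*d^3 + 21*d^5 + d^7) = -A^10 - 28*A^6 - 194*A^2 - 479*A^-2 - 479*A^-6 - 194*A^-10 - 28*A^-14 - A^-18
  A^-6 * (20*d^2 + 22*d^4 + 3*d^6) = 3*A^6 + 40*A^2 + 153*A^-2 + 232*A^-6 + 153*A^-10 + 40*A^-14 + 3*A^-18
  A^-8 * (7*d^3 + 3*d^5) = -3*A^2 - 22*A^-2 - 51*A^-6 - 51*A^-10 - 22*A^-14 - 3*A^-18
  A^-10 * (d^4) = A^-2 + 4*A^-6 + 6*A^-10 + 4*A^-14 + A^-18
Summing the groups: <K> = A^18 - 2*A^14 + 3*A^10 - 4*A^6 + 4*A^2 - 4*A^-2 + 4*A^-6 - 2*A^-10 + A^-14
Normalise by the writhe: (-A^3)^(-w) = (-A^3)^(2) = A^6, so f(A) = A^6 * <K> = A^24 - 2*A^20 + 3*A^16 - 4*A^12 + 4*A^8 - 4*A^4 + 4 - 2*A^-4 + A^-8.
Substitute A = t^(-1/4), i.e. A^e → t^(-e/4): V(t) = t^2 - 2*t + 4 - 4*t^-1 + 4*t^-2 - 4*t^-3 + 3*t^-4 - 2*t^-5 + t^-6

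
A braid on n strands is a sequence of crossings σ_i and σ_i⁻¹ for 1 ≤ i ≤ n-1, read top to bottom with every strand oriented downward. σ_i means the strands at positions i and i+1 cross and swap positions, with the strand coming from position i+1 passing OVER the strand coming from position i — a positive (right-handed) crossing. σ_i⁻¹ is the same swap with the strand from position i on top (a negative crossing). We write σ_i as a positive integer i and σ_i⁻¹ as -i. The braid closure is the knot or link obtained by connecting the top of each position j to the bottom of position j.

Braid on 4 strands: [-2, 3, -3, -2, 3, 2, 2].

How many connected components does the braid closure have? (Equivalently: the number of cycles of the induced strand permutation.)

Track the strand permutation on 4 strands, starting from identity.
  step 1: s2^-1 swaps positions 2,3 -> [1 3 2 4]
  step 2: s3 swaps positions 3,4 -> [1 3 4 2]
  step 3: s3^-1 swaps positions 3,4 -> [1 3 2 4]
  step 4: s2^-1 swaps positions 2,3 -> [1 2 3 4]
  step 5: s3 swaps positions 3,4 -> [1 2 4 3]
  step 6: s2 swaps positions 2,3 -> [1 4 2 3]
  step 7: s2 swaps positions 2,3 -> [1 2 4 3]
Final permutation (position -> original strand): [1 2 4 3]
Closure components = cycle count of this permutation = 3.

Answer: 3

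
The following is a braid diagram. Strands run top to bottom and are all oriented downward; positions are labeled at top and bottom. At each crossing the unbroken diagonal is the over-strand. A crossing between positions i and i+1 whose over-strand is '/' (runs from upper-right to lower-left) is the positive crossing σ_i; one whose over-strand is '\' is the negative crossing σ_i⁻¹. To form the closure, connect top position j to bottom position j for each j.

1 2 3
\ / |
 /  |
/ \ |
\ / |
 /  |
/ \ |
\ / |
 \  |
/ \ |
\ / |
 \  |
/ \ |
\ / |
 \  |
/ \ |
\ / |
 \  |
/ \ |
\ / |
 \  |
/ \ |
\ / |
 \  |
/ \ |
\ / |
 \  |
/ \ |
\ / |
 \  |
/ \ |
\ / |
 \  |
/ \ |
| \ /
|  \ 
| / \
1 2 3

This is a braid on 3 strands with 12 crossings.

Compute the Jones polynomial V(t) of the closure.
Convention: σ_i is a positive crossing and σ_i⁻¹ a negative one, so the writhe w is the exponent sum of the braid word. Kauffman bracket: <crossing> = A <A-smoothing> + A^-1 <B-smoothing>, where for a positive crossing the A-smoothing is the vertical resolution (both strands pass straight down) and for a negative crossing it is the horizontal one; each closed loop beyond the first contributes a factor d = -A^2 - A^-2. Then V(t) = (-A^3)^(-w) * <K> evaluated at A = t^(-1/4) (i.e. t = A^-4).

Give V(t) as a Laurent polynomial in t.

Reading the diagram top to bottom ('/'-over between positions i,i+1 = s_i, '\'-over = s_i^-1): braid word = s1 s1 s1^-1 s1^-1 s1^-1 s1^-1 s1^-1 s1^-1 s1^-1 s1^-1 s1^-1 s2^-1.
The presented braid s1 s1 s1^-1 s1^-1 s1^-1 s1^-1 s1^-1 s1^-1 s1^-1 s1^-1 s1^-1 s2^-1 on 3 strands reduces by inverse Markov moves (closure unchanged at each step):
  Destabilize: the word has the form β·s2^-1 where s2^-1 occurs only as the final letter (β ∈ B_2); drop it and the last strand → 2 strands.
  Deconjugate: the word is γ·β·γ⁻¹ with γ = s1 s1 (prefix) and γ⁻¹ = s1^-1 s1^-1 (suffix); strip both.
Reduced to β = s1^-1 s1^-1 s1^-1 s1^-1 s1^-1 s1^-1 s1^-1 on 2 strands, 7 crossings.
Compute on β:
Braid: s1^-1 s1^-1 s1^-1 s1^-1 s1^-1 s1^-1 s1^-1 on 2 strands, 7 crossings.
Writhe w = (#positive) - (#negative) = 0 - 7 = -7.
Computing the Kauffman bracket via state sum. There are 2^7 = 128 states.
For each crossing: s=0 is the vertical smoothing, s=1 horizontal. Crossing k contributes A^(sign_k * (1 - 2*s_k)); loop factor d = -A^2 - A^-2.
Tabulate the states by total A-exponent and number of loops L (A-exp: L × count):
  A^7: L=7 ×1
  A^5: L=6 ×7
  A^3: L=5 ×21
  A^1: L=4 ×35
  A^-1: L=3 ×35
  A^-3: L=2 ×21
  A^-5: L=1 ×7
  A^-7: L=2 ×1
Each group contributes A^e * Σ count * d^(L-1):
Powers of d = -A^2 - A^-2: d^2 = A^4 + 2 + A^-4; d^3 = -A^6 - 3*A^2 - 3*A^-2 - A^-6; d^4 = A^8 + 4*A^4 + 6 + 4*A^-4 + A^-8; d^5 = -A^10 - 5*A^6 - 10*A^2 - 10*A^-2 - 5*A^-6 - A^-10; d^6 = A^12 + 6*A^8 + 15*A^4 + 20 + 15*A^-4 + 6*A^-8 + A^-12.
  A^7 * (d^6) = A^19 + 6*A^15 + 15*A^11 + 20*A^7 + 15*A^3 + 6*A^-1 + A^-5
  A^5 * (7*d^5) = -7*A^15 - 35*A^11 - 70*A^7 - 70*A^3 - 35*A^-1 - 7*A^-5
  A^3 * (21*d^4) = 21*A^11 + 84*A^7 + 126*A^3 + 84*A^-1 + 21*A^-5
  A^1 * (35*d^3) = -35*A^7 - 105*A^3 - 105*A^-1 - 35*A^-5
  A^-1 * (35*d^2) = 35*A^3 + 70*A^-1 + 35*A^-5
  A^-3 * (21*d) = -21*A^-1 - 21*A^-5
  A^-5 * (7) = 7*A^-5
  A^-7 * (d) = -A^-5 - A^-9
Summing the groups: <K> = A^19 - A^15 + A^11 - A^7 + A^3 - A^-1 - A^-9
Normalise by the writhe: (-A^3)^(-w) = (-A^3)^(7) = -A^21, so f(A) = -A^21 * <K> = -A^40 + A^36 - A^32 + A^28 - A^24 + A^20 + A^12.
Substitute A = t^(-1/4), i.e. A^e → t^(-e/4): V(t) = t^-3 + t^-5 - t^-6 + t^-7 - t^-8 + t^-9 - t^-10

Answer: t^-3 + t^-5 - t^-6 + t^-7 - t^-8 + t^-9 - t^-10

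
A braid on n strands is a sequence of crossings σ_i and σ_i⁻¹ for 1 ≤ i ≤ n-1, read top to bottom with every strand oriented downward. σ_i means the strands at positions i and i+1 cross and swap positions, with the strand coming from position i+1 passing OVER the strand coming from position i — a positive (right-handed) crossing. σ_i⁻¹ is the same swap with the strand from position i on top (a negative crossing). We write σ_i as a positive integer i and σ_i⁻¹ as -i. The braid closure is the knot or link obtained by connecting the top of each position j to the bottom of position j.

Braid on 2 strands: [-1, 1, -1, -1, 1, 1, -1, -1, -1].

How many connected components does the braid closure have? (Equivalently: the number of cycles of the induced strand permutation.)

Track the strand permutation on 2 strands, starting from identity.
  step 1: s1^-1 swaps positions 1,2 -> [2 1]
  step 2: s1 swaps positions 1,2 -> [1 2]
  step 3: s1^-1 swaps positions 1,2 -> [2 1]
  step 4: s1^-1 swaps positions 1,2 -> [1 2]
  step 5: s1 swaps positions 1,2 -> [2 1]
  step 6: s1 swaps positions 1,2 -> [1 2]
  step 7: s1^-1 swaps positions 1,2 -> [2 1]
  step 8: s1^-1 swaps positions 1,2 -> [1 2]
  step 9: s1^-1 swaps positions 1,2 -> [2 1]
Final permutation (position -> original strand): [2 1]
Closure components = cycle count of this permutation = 1.

Answer: 1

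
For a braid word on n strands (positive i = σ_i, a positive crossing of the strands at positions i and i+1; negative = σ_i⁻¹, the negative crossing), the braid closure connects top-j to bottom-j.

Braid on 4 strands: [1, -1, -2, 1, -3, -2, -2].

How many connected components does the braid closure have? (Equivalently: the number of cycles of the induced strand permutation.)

1

Derivation:
Track the strand permutation on 4 strands, starting from identity.
  step 1: s1 swaps positions 1,2 -> [2 1 3 4]
  step 2: s1^-1 swaps positions 1,2 -> [1 2 3 4]
  step 3: s2^-1 swaps positions 2,3 -> [1 3 2 4]
  step 4: s1 swaps positions 1,2 -> [3 1 2 4]
  step 5: s3^-1 swaps positions 3,4 -> [3 1 4 2]
  step 6: s2^-1 swaps positions 2,3 -> [3 4 1 2]
  step 7: s2^-1 swaps positions 2,3 -> [3 1 4 2]
Final permutation (position -> original strand): [3 1 4 2]
Closure components = cycle count of this permutation = 1.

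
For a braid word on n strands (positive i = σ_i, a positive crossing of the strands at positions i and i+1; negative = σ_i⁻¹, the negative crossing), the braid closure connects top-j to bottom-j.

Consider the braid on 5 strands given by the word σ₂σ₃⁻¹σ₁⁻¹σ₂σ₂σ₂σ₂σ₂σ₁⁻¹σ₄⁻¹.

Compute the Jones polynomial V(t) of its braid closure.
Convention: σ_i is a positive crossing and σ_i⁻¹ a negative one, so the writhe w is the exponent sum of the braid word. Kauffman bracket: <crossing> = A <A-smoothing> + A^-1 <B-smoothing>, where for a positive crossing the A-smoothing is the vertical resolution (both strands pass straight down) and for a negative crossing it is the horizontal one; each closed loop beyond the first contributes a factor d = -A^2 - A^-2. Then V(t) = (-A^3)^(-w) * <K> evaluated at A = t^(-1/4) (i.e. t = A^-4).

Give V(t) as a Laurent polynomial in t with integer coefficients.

The presented braid s2 s3^-1 s1^-1 s2 s2 s2 s2 s2 s1^-1 s4^-1 on 5 strands reduces by inverse Markov moves (closure unchanged at each step):
  Destabilize: the word has the form β·s4^-1 where s4^-1 occurs only as the final letter (β ∈ B_4); drop it and the last strand → 4 strands.
Reduced to β = s2 s3^-1 s1^-1 s2 s2 s2 s2 s2 s1^-1 on 4 strands, 9 crossings.
Compute on β:
Braid: s2 s3^-1 s1^-1 s2 s2 s2 s2 s2 s1^-1 on 4 strands, 9 crossings.
Writhe w = (#positive) - (#negative) = 6 - 3 = 3.
State-sum expansion of <K>. There are 2^9 = 512 states.
Each crossing splits two ways (0=vertical, 1=horizontal). The state's weight is A^(#A-smoothings - #B-smoothings) * d^(loops - 1).
Tabulate the states by total A-exponent and number of loops L (A-exp: L × count):
  A^9: L=3 ×1
  A^7: L=2 ×8, L=4 ×1
  A^5: L=1 ×17, L=3 ×19
  A^3: L=2 ×63, L=4 ×21
  A^1: L=3 ×111, L=5 ×15
  A^-1: L=4 ×120, L=6 ×6
  A^-3: L=5 ×83, L=7 ×1
  A^-5: L=6 ×36
  A^-7: L=7 ×9
  A^-9: L=8 ×1
Each group contributes A^e * Σ count * d^(L-1):
Powers of d = -A^2 - A^-2: d^2 = A^4 + 2 + A^-4; d^3 = -A^6 - 3*A^2 - 3*A^-2 - A^-6; d^4 = A^8 + 4*A^4 + 6 + 4*A^-4 + A^-8; d^5 = -A^10 - 5*A^6 - 10*A^2 - 10*A^-2 - 5*A^-6 - A^-10; d^6 = A^12 + 6*A^8 + 15*A^4 + 20 + 15*A^-4 + 6*A^-8 + A^-12; d^7 = -A^14 - 7*A^10 - 21*A^6 - 35*A^2 - 35*A^-2 - 21*A^-6 - 7*A^-10 - A^-14.
  A^9 * (d^2) = A^13 + 2*A^9 + A^5
  A^7 * (8*d + d^3) = -A^13 - 11*A^9 - 11*A^5 - A
  A^5 * (17 + 19*d^2) = 19*A^9 + 55*A^5 + 19*A
  A^3 * (63*d + 21*d^3) = -21*A^9 - 126*A^5 - 126*A - 21*A^-3
  A^1 * (111*d^2 + 15*d^4) = 15*A^9 + 171*A^5 + 312*A + 171*A^-3 + 15*A^-7
  A^-1 * (120*d^3 + 6*d^5) = -6*A^9 - 150*A^5 - 420*A - 420*A^-3 - 150*A^-7 - 6*A^-11
  A^-3 * (83*d^4 + d^6) = A^9 + 89*A^5 + 347*A + 518*A^-3 + 347*A^-7 + 89*A^-11 + A^-15
  A^-5 * (36*d^5) = -36*A^5 - 180*A - 360*A^-3 - 360*A^-7 - 180*A^-11 - 36*A^-15
  A^-7 * (9*d^6) = 9*A^5 + 54*A + 135*A^-3 + 180*A^-7 + 135*A^-11 + 54*A^-15 + 9*A^-19
  A^-9 * (d^7) = -A^5 - 7*A - 21*A^-3 - 35*A^-7 - 35*A^-11 - 21*A^-15 - 7*A^-19 - A^-23
Summing the groups: <K> = -A^9 + A^5 - 2*A + 2*A^-3 - 3*A^-7 + 3*A^-11 - 2*A^-15 + 2*A^-19 - A^-23
Normalise by the writhe: (-A^3)^(-w) = (-A^3)^(-3) = -A^-9, so f(A) = -A^-9 * <K> = 1 - A^-4 + 2*A^-8 - 2*A^-12 + 3*A^-16 - 3*A^-20 + 2*A^-24 - 2*A^-28 + A^-32.
Substitute A = t^(-1/4), i.e. A^e → t^(-e/4): V(t) = t^8 - 2*t^7 + 2*t^6 - 3*t^5 + 3*t^4 - 2*t^3 + 2*t^2 - t + 1

Answer: t^8 - 2*t^7 + 2*t^6 - 3*t^5 + 3*t^4 - 2*t^3 + 2*t^2 - t + 1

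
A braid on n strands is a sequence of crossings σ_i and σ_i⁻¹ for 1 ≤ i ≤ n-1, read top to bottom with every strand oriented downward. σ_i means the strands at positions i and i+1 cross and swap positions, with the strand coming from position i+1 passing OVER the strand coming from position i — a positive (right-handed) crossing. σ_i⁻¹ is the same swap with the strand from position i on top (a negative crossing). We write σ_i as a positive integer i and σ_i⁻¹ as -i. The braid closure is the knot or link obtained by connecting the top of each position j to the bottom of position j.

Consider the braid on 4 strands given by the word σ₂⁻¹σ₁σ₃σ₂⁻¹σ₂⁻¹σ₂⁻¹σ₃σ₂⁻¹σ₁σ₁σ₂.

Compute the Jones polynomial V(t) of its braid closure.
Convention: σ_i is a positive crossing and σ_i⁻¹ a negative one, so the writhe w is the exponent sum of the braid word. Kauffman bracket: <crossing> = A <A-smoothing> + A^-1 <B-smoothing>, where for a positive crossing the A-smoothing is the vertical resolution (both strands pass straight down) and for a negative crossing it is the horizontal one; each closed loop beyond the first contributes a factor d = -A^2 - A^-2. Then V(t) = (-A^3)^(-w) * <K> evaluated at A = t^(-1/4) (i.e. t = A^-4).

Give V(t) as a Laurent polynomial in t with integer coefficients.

The presented braid s2^-1 s1 s3 s2^-1 s2^-1 s2^-1 s3 s2^-1 s1 s1 s2 on 4 strands reduces by inverse Markov moves (closure unchanged at each step):
  Deconjugate: the word is γ·β·γ⁻¹ with γ = s2^-1 (prefix) and γ⁻¹ = s2 (suffix); strip both.
Reduced to β = s1 s3 s2^-1 s2^-1 s2^-1 s3 s2^-1 s1 s1 on 4 strands, 9 crossings.
Compute on β:
Braid: s1 s3 s2^-1 s2^-1 s2^-1 s3 s2^-1 s1 s1 on 4 strands, 9 crossings.
Writhe w = (#positive) - (#negative) = 5 - 4 = 1.
State-sum expansion of <K>. There are 2^9 = 512 states.
Each crossing splits two ways (0=vertical, 1=horizontal). The state's weight is A^(#A-smoothings - #B-smoothings) * d^(loops - 1).
Tabulate the states by total A-exponent and number of loops L (A-exp: L × count):
  A^9: L=6 ×1
  A^7: L=5 ×9
  A^5: L=4 ×33, L=6 ×3
  A^3: L=3 ×64, L=5 ×19, L=7 ×1
  A^1: L=2 ×68, L=4 ×52, L=6 ×6
  A^-1: L=1 ×33, L=3 ×75, L=5 ×18
  A^-3: L=2 ×51, L=4 ×32, L=6 ×1
  A^-5: L=3 ×32, L=5 ×4
  A^-7: L=4 ×9
  A^-9: L=5 ×1
Each group contributes A^e * Σ count * d^(L-1):
Powers of d = -A^2 - A^-2: d^2 = A^4 + 2 + A^-4; d^3 = -A^6 - 3*A^2 - 3*A^-2 - A^-6; d^4 = A^8 + 4*A^4 + 6 + 4*A^-4 + A^-8; d^5 = -A^10 - 5*A^6 - 10*A^2 - 10*A^-2 - 5*A^-6 - A^-10; d^6 = A^12 + 6*A^8 + 15*A^4 + 20 + 15*A^-4 + 6*A^-8 + A^-12.
  A^9 * (d^5) = -A^19 - 5*A^15 - 10*A^11 - 10*A^7 - 5*A^3 - A^-1
  A^7 * (9*d^4) = 9*A^15 + 36*A^11 + 54*A^7 + 36*A^3 + 9*A^-1
  A^5 * (33*d^3 + 3*d^5) = -3*A^15 - 48*A^11 - 129*A^7 - 129*A^3 - 48*A^-1 - 3*A^-5
  A^3 * (64*d^2 + 19*d^4 + d^6) = A^15 + 25*A^11 + 155*A^7 + 262*A^3 + 155*A^-1 + 25*A^-5 + A^-9
  A^1 * (68*d + 52*d^3 + 6*d^5) = -6*A^11 - 82*A^7 - 284*A^3 - 284*A^-1 - 82*A^-5 - 6*A^-9
  A^-1 * (33 + 75*d^2 + 18*d^4) = 18*A^7 + 147*A^3 + 291*A^-1 + 147*A^-5 + 18*A^-9
  A^-3 * (51*d + 32*d^3 + d^5) = -A^7 - 37*A^3 - 157*A^-1 - 157*A^-5 - 37*A^-9 - A^-13
  A^-5 * (32*d^2 + 4*d^4) = 4*A^3 + 48*A^-1 + 88*A^-5 + 48*A^-9 + 4*A^-13
  A^-7 * (9*d^3) = -9*A^-1 - 27*A^-5 - 27*A^-9 - 9*A^-13
  A^-9 * (d^4) = A^-1 + 4*A^-5 + 6*A^-9 + 4*A^-13 + A^-17
Summing the groups: <K> = -A^19 + 2*A^15 - 3*A^11 + 5*A^7 - 6*A^3 + 5*A^-1 - 5*A^-5 + 3*A^-9 - 2*A^-13 + A^-17
Normalise by the writhe: (-A^3)^(-w) = (-A^3)^(-1) = -A^-3, so f(A) = -A^-3 * <K> = A^16 - 2*A^12 + 3*A^8 - 5*A^4 + 6 - 5*A^-4 + 5*A^-8 - 3*A^-12 + 2*A^-16 - A^-20.
Substitute A = t^(-1/4), i.e. A^e → t^(-e/4): V(t) = -t^5 + 2*t^4 - 3*t^3 + 5*t^2 - 5*t + 6 - 5*t^-1 + 3*t^-2 - 2*t^-3 + t^-4

Answer: -t^5 + 2*t^4 - 3*t^3 + 5*t^2 - 5*t + 6 - 5*t^-1 + 3*t^-2 - 2*t^-3 + t^-4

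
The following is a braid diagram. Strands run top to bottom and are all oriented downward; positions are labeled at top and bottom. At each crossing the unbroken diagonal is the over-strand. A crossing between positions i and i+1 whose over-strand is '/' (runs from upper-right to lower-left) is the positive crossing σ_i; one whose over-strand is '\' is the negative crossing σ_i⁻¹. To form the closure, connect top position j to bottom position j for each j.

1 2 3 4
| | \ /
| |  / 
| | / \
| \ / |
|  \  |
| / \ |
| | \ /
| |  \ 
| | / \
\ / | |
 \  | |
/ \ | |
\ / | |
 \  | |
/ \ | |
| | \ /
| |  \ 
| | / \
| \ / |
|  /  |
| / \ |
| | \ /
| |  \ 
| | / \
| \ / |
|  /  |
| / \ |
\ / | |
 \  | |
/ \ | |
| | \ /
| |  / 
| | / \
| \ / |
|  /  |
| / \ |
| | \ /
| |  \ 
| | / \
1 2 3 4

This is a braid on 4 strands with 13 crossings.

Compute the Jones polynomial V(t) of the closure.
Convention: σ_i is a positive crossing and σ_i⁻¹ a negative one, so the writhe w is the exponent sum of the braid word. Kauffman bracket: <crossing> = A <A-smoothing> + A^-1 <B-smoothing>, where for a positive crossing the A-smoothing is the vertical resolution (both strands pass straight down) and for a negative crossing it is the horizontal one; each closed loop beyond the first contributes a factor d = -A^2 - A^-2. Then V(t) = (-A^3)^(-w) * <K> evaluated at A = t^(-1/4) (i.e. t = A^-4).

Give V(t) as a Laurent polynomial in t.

t - 1 + 2*t^-1 - 3*t^-2 + 3*t^-3 - 2*t^-4 + 2*t^-5 - t^-6

Derivation:
Reading the diagram top to bottom ('/'-over between positions i,i+1 = s_i, '\'-over = s_i^-1): braid word = s3 s2^-1 s3^-1 s1^-1 s1^-1 s3^-1 s2 s3^-1 s2 s1^-1 s3 s2 s3^-1.
The presented braid s3 s2^-1 s3^-1 s1^-1 s1^-1 s3^-1 s2 s3^-1 s2 s1^-1 s3 s2 s3^-1 on 4 strands reduces by inverse Markov moves (closure unchanged at each step):
  Deconjugate: the word is γ·β·γ⁻¹ with γ = s3 (prefix) and γ⁻¹ = s3^-1 (suffix); strip both.
  Deconjugate: the word is γ·β·γ⁻¹ with γ = s2^-1 (prefix) and γ⁻¹ = s2 (suffix); strip both.
  Deconjugate: the word is γ·β·γ⁻¹ with γ = s3^-1 (prefix) and γ⁻¹ = s3 (suffix); strip both.
Reduced to β = s1^-1 s1^-1 s3^-1 s2 s3^-1 s2 s1^-1 on 4 strands, 7 crossings.
Compute on β:
Braid: s1^-1 s1^-1 s3^-1 s2 s3^-1 s2 s1^-1 on 4 strands, 7 crossings.
Writhe w = (#positive) - (#negative) = 2 - 5 = -3.
Enumerate smoothing states for the bracket polynomial. There are 2^7 = 128 states.
Each crossing splits two ways (0=vertical, 1=horizontal). The state's weight is A^(#A-smoothings - #B-smoothings) * d^(loops - 1).
Tabulate the states by total A-exponent and number of loops L (A-exp: L × count):
  A^7: L=5 ×1
  A^5: L=4 ×7
  A^3: L=3 ×20, L=5 ×1
  A^1: L=2 ×27, L=4 ×8
  A^-1: L=1 ×15, L=3 ×19, L=5 ×1
  A^-3: L=2 ×17, L=4 ×4
  A^-5: L=3 ×7
  A^-7: L=4 ×1
Each group contributes A^e * Σ count * d^(L-1):
Powers of d = -A^2 - A^-2: d^2 = A^4 + 2 + A^-4; d^3 = -A^6 - 3*A^2 - 3*A^-2 - A^-6; d^4 = A^8 + 4*A^4 + 6 + 4*A^-4 + A^-8.
  A^7 * (d^4) = A^15 + 4*A^11 + 6*A^7 + 4*A^3 + A^-1
  A^5 * (7*d^3) = -7*A^11 - 21*A^7 - 21*A^3 - 7*A^-1
  A^3 * (20*d^2 + d^4) = A^11 + 24*A^7 + 46*A^3 + 24*A^-1 + A^-5
  A^1 * (27*d + 8*d^3) = -8*A^7 - 51*A^3 - 51*A^-1 - 8*A^-5
  A^-1 * (15 + 19*d^2 + d^4) = A^7 + 23*A^3 + 59*A^-1 + 23*A^-5 + A^-9
  A^-3 * (17*d + 4*d^3) = -4*A^3 - 29*A^-1 - 29*A^-5 - 4*A^-9
  A^-5 * (7*d^2) = 7*A^-1 + 14*A^-5 + 7*A^-9
  A^-7 * (d^3) = -A^-1 - 3*A^-5 - 3*A^-9 - A^-13
Summing the groups: <K> = A^15 - 2*A^11 + 2*A^7 - 3*A^3 + 3*A^-1 - 2*A^-5 + A^-9 - A^-13
Normalise by the writhe: (-A^3)^(-w) = (-A^3)^(3) = -A^9, so f(A) = -A^9 * <K> = -A^24 + 2*A^20 - 2*A^16 + 3*A^12 - 3*A^8 + 2*A^4 - 1 + A^-4.
Substitute A = t^(-1/4), i.e. A^e → t^(-e/4): V(t) = t - 1 + 2*t^-1 - 3*t^-2 + 3*t^-3 - 2*t^-4 + 2*t^-5 - t^-6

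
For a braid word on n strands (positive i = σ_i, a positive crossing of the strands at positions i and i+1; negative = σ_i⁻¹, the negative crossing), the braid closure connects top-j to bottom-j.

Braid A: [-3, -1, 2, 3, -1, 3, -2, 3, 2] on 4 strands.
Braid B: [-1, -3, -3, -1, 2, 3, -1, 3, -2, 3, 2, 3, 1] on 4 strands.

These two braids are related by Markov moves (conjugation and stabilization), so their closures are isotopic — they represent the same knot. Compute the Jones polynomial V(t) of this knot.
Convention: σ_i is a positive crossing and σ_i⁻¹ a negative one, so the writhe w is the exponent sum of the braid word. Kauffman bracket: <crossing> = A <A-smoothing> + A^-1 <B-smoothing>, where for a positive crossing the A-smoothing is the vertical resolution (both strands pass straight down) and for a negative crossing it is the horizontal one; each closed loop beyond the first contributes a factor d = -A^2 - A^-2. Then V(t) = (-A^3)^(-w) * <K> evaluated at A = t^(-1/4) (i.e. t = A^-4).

-t^5 + 2*t^4 - 2*t^3 + 3*t^2 - 3*t + 3 - 2*t^-1 + t^-2

Derivation:
Markov-equivalent braids have isotopic closures, hence identical knot invariants. Strip the Markov moves from each word to reach a common short braid β, then compute V(t) once on β.
Braid A: s3^-1 s1^-1 s2 s3 s1^-1 s3 s2^-1 s3 s2 on 4 strands has no conjugating prefix/suffix or stabilization to strip; take β = s3^-1 s1^-1 s2 s3 s1^-1 s3 s2^-1 s3 s2.
Braid B: s1^-1 s3^-1 s3^-1 s1^-1 s2 s3 s1^-1 s3 s2^-1 s3 s2 s3 s1 on 4 strands reduces by inverse Markov moves (closure unchanged at each step):
  Deconjugate: the word is γ·β·γ⁻¹ with γ = s1^-1 s3^-1 (prefix) and γ⁻¹ = s3 s1 (suffix); strip both.
Reduced to β = s3^-1 s1^-1 s2 s3 s1^-1 s3 s2^-1 s3 s2 on 4 strands, 9 crossings.
Both give the same β = s3^-1 s1^-1 s2 s3 s1^-1 s3 s2^-1 s3 s2 on 4 strands, so one state sum suffices:
Braid: s3^-1 s1^-1 s2 s3 s1^-1 s3 s2^-1 s3 s2 on 4 strands, 9 crossings.
Writhe w = (#positive) - (#negative) = 5 - 4 = 1.
Computing the Kauffman bracket via state sum. There are 2^9 = 512 states.
Smooth each crossing (0=||, 1=⌣⌢); contribution A^(Σ sign_k(1-2s_k)) * d^(L-1).
Tabulate the states by total A-exponent and number of loops L (A-exp: L × count):
  A^9: L=2 ×1
  A^7: L=1 ×3, L=3 ×6
  A^5: L=2 ×26, L=4 ×10
  A^3: L=1 ×21, L=3 ×58, L=5 ×5
  A^1: L=2 ×86, L=4 ×39, L=6 ×1
  A^-1: L=1 ×35, L=3 ×80, L=5 ×11
  A^-3: L=2 ×53, L=4 ×30, L=6 ×1
  A^-5: L=3 ×32, L=5 ×4
  A^-7: L=4 ×9
  A^-9: L=5 ×1
Each group contributes A^e * Σ count * d^(L-1):
Powers of d = -A^2 - A^-2: d^2 = A^4 + 2 + A^-4; d^3 = -A^6 - 3*A^2 - 3*A^-2 - A^-6; d^4 = A^8 + 4*A^4 + 6 + 4*A^-4 + A^-8; d^5 = -A^10 - 5*A^6 - 10*A^2 - 10*A^-2 - 5*A^-6 - A^-10.
  A^9 * (d) = -A^11 - A^7
  A^7 * (3 + 6*d^2) = 6*A^11 + 15*A^7 + 6*A^3
  A^5 * (26*d + 10*d^3) = -10*A^11 - 56*A^7 - 56*A^3 - 10*A^-1
  A^3 * (21 + 58*d^2 + 5*d^4) = 5*A^11 + 78*A^7 + 167*A^3 + 78*A^-1 + 5*A^-5
  A^1 * (86*d + 39*d^3 + d^5) = -A^11 - 44*A^7 - 213*A^3 - 213*A^-1 - 44*A^-5 - A^-9
  A^-1 * (35 + 80*d^2 + 11*d^4) = 11*A^7 + 124*A^3 + 261*A^-1 + 124*A^-5 + 11*A^-9
  A^-3 * (53*d + 30*d^3 + d^5) = -A^7 - 35*A^3 - 153*A^-1 - 153*A^-5 - 35*A^-9 - A^-13
  A^-5 * (32*d^2 + 4*d^4) = 4*A^3 + 48*A^-1 + 88*A^-5 + 48*A^-9 + 4*A^-13
  A^-7 * (9*d^3) = -9*A^-1 - 27*A^-5 - 27*A^-9 - 9*A^-13
  A^-9 * (d^4) = A^-1 + 4*A^-5 + 6*A^-9 + 4*A^-13 + A^-17
Summing the groups: <K> = -A^11 + 2*A^7 - 3*A^3 + 3*A^-1 - 3*A^-5 + 2*A^-9 - 2*A^-13 + A^-17
Normalise by the writhe: (-A^3)^(-w) = (-A^3)^(-1) = -A^-3, so f(A) = -A^-3 * <K> = A^8 - 2*A^4 + 3 - 3*A^-4 + 3*A^-8 - 2*A^-12 + 2*A^-16 - A^-20.
Substitute A = t^(-1/4), i.e. A^e → t^(-e/4): V(t) = -t^5 + 2*t^4 - 2*t^3 + 3*t^2 - 3*t + 3 - 2*t^-1 + t^-2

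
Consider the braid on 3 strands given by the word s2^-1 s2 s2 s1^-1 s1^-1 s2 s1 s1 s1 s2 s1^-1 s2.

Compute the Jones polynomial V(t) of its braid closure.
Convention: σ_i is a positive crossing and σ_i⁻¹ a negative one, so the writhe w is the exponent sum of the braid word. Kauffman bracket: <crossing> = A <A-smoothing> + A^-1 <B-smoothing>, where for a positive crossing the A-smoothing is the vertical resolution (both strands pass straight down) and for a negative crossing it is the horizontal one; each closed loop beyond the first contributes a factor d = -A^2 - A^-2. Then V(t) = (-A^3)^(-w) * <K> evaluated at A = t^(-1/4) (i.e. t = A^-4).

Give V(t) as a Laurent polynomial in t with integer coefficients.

-t^8 + 2*t^7 - 4*t^6 + 5*t^5 - 5*t^4 + 6*t^3 - 4*t^2 + 3*t - 1

Derivation:
The presented braid s2^-1 s2 s2 s1^-1 s1^-1 s2 s1 s1 s1 s2 s1^-1 s2 on 3 strands reduces by inverse Markov moves (closure unchanged at each step):
  Deconjugate: the word is γ·β·γ⁻¹ with γ = s2^-1 (prefix) and γ⁻¹ = s2 (suffix); strip both.
Reduced to β = s2 s2 s1^-1 s1^-1 s2 s1 s1 s1 s2 s1^-1 on 3 strands, 10 crossings.
Compute on β:
Braid: s2 s2 s1^-1 s1^-1 s2 s1 s1 s1 s2 s1^-1 on 3 strands, 10 crossings.
Writhe w = (#positive) - (#negative) = 7 - 3 = 4.
Computing the Kauffman bracket via state sum. There are 2^10 = 1024 states.
Each crossing splits two ways (0=vertical, 1=horizontal). The state's weight is A^(#A-smoothings - #B-smoothings) * d^(loops - 1).
Tabulate the states by total A-exponent and number of loops L (A-exp: L × count):
  A^10: L=4 ×1
  A^8: L=3 ×7, L=5 ×3
  A^6: L=2 ×19, L=4 ×23, L=6 ×3
  A^4: L=1 ×20, L=3 ×75, L=5 ×24, L=7 ×1
  A^2: L=2 ×114, L=4 ×86, L=6 ×10
  A^0: L=1 ×51, L=3 ×155, L=5 ×45, L=7 ×1
  A^-2: L=2 ×102, L=4 ×98, L=6 ×10
  A^-4: L=3 ×89, L=5 ×30, L=7 ×1
  A^-6: L=4 ×41, L=6 ×4
  A^-8: L=5 ×10
  A^-10: L=6 ×1
Each group contributes A^e * Σ count * d^(L-1):
Powers of d = -A^2 - A^-2: d^2 = A^4 + 2 + A^-4; d^3 = -A^6 - 3*A^2 - 3*A^-2 - A^-6; d^4 = A^8 + 4*A^4 + 6 + 4*A^-4 + A^-8; d^5 = -A^10 - 5*A^6 - 10*A^2 - 10*A^-2 - 5*A^-6 - A^-10; d^6 = A^12 + 6*A^8 + 15*A^4 + 20 + 15*A^-4 + 6*A^-8 + A^-12.
  A^10 * (d^3) = -A^16 - 3*A^12 - 3*A^8 - A^4
  A^8 * (7*d^2 + 3*d^4) = 3*A^16 + 19*A^12 + 32*A^8 + 19*A^4 + 3
  A^6 * (19*d + 23*d^3 + 3*d^5) = -3*A^16 - 38*A^12 - 118*A^8 - 118*A^4 - 38 - 3*A^-4
  A^4 * (20 + 75*d^2 + 24*d^4 + d^6) = A^16 + 30*A^12 + 186*A^8 + 334*A^4 + 186 + 30*A^-4 + A^-8
  A^2 * (114*d + 86*d^3 + 10*d^5) = -10*A^12 - 136*A^8 - 472*A^4 - 472 - 136*A^-4 - 10*A^-8
  A^0 * (51 + 155*d^2 + 45*d^4 + d^6) = A^12 + 51*A^8 + 350*A^4 + 651 + 350*A^-4 + 51*A^-8 + A^-12
  A^-2 * (102*d + 98*d^3 + 10*d^5) = -10*A^8 - 148*A^4 - 496 - 496*A^-4 - 148*A^-8 - 10*A^-12
  A^-4 * (89*d^2 + 30*d^4 + d^6) = A^8 + 36*A^4 + 224 + 378*A^-4 + 224*A^-8 + 36*A^-12 + A^-16
  A^-6 * (41*d^3 + 4*d^5) = -4*A^4 - 61 - 163*A^-4 - 163*A^-8 - 61*A^-12 - 4*A^-16
  A^-8 * (10*d^4) = 10 + 40*A^-4 + 60*A^-8 + 40*A^-12 + 10*A^-16
  A^-10 * (d^5) = -1 - 5*A^-4 - 10*A^-8 - 10*A^-12 - 5*A^-16 - A^-20
Summing the groups: <K> = -A^12 + 3*A^8 - 4*A^4 + 6 - 5*A^-4 + 5*A^-8 - 4*A^-12 + 2*A^-16 - A^-20
Normalise by the writhe: (-A^3)^(-w) = (-A^3)^(-4) = A^-12, so f(A) = A^-12 * <K> = -1 + 3*A^-4 - 4*A^-8 + 6*A^-12 - 5*A^-16 + 5*A^-20 - 4*A^-24 + 2*A^-28 - A^-32.
Substitute A = t^(-1/4), i.e. A^e → t^(-e/4): V(t) = -t^8 + 2*t^7 - 4*t^6 + 5*t^5 - 5*t^4 + 6*t^3 - 4*t^2 + 3*t - 1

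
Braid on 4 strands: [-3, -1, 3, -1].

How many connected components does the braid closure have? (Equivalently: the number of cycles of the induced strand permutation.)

Track the strand permutation on 4 strands, starting from identity.
  step 1: s3^-1 swaps positions 3,4 -> [1 2 4 3]
  step 2: s1^-1 swaps positions 1,2 -> [2 1 4 3]
  step 3: s3 swaps positions 3,4 -> [2 1 3 4]
  step 4: s1^-1 swaps positions 1,2 -> [1 2 3 4]
Final permutation (position -> original strand): [1 2 3 4]
Closure components = cycle count of this permutation = 4.

Answer: 4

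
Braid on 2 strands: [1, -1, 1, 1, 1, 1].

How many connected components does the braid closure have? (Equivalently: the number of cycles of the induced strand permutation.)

Track the strand permutation on 2 strands, starting from identity.
  step 1: s1 swaps positions 1,2 -> [2 1]
  step 2: s1^-1 swaps positions 1,2 -> [1 2]
  step 3: s1 swaps positions 1,2 -> [2 1]
  step 4: s1 swaps positions 1,2 -> [1 2]
  step 5: s1 swaps positions 1,2 -> [2 1]
  step 6: s1 swaps positions 1,2 -> [1 2]
Final permutation (position -> original strand): [1 2]
Closure components = cycle count of this permutation = 2.

Answer: 2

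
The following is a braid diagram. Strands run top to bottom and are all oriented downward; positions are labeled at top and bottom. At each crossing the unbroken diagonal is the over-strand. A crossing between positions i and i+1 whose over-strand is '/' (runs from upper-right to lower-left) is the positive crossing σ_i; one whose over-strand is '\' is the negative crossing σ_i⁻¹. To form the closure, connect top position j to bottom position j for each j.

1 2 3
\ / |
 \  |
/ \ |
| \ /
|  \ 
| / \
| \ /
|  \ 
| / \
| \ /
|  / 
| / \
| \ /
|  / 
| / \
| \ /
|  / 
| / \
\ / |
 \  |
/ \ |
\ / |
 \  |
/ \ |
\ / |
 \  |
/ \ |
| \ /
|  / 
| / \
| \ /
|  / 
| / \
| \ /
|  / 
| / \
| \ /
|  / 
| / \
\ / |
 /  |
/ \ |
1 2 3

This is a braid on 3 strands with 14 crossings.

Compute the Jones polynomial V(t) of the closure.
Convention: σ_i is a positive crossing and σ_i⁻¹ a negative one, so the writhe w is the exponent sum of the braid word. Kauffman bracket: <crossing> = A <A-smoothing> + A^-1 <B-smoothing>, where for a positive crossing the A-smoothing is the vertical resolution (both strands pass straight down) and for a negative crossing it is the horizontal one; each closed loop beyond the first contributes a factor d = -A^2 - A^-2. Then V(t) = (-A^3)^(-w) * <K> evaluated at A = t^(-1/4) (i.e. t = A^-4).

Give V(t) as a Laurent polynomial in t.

-t^6 + t^5 - 2*t^4 + 3*t^3 - 2*t^2 + 3*t - 1 + t^-1 - t^-2

Derivation:
Reading the diagram top to bottom ('/'-over between positions i,i+1 = s_i, '\'-over = s_i^-1): braid word = s1^-1 s2^-1 s2^-1 s2 s2 s2 s1^-1 s1^-1 s1^-1 s2 s2 s2 s2 s1.
The presented braid s1^-1 s2^-1 s2^-1 s2 s2 s2 s1^-1 s1^-1 s1^-1 s2 s2 s2 s2 s1 on 3 strands reduces by inverse Markov moves (closure unchanged at each step):
  Deconjugate: the word is γ·β·γ⁻¹ with γ = s1^-1 s2^-1 (prefix) and γ⁻¹ = s2 s1 (suffix); strip both.
  Deconjugate: the word is γ·β·γ⁻¹ with γ = s2^-1 (prefix) and γ⁻¹ = s2 (suffix); strip both.
Reduced to β = s2 s2 s2 s1^-1 s1^-1 s1^-1 s2 s2 on 3 strands, 8 crossings.
Compute on β:
Braid: s2 s2 s2 s1^-1 s1^-1 s1^-1 s2 s2 on 3 strands, 8 crossings.
Writhe w = (#positive) - (#negative) = 5 - 3 = 2.
Computing the Kauffman bracket via state sum. There are 2^8 = 256 states.
Smooth each crossing (0=||, 1=⌣⌢); contribution A^(Σ sign_k(1-2s_k)) * d^(L-1).
Tabulate the states by total A-exponent and number of loops L (A-exp: L × count):
  A^8: L=4 ×1
  A^6: L=3 ×8
  A^4: L=2 ×18, L=4 ×10
  A^2: L=1 ×15, L=3 ×31, L=5 ×10
  A^0: L=2 ×35, L=4 ×30, L=6 ×5
  A^-2: L=3 ×40, L=5 ×15, L=7 ×1
  A^-4: L=4 ×25, L=6 ×3
  A^-6: L=5 ×8
  A^-8: L=6 ×1
Each group contributes A^e * Σ count * d^(L-1):
Powers of d = -A^2 - A^-2: d^2 = A^4 + 2 + A^-4; d^3 = -A^6 - 3*A^2 - 3*A^-2 - A^-6; d^4 = A^8 + 4*A^4 + 6 + 4*A^-4 + A^-8; d^5 = -A^10 - 5*A^6 - 10*A^2 - 10*A^-2 - 5*A^-6 - A^-10; d^6 = A^12 + 6*A^8 + 15*A^4 + 20 + 15*A^-4 + 6*A^-8 + A^-12.
  A^8 * (d^3) = -A^14 - 3*A^10 - 3*A^6 - A^2
  A^6 * (8*d^2) = 8*A^10 + 16*A^6 + 8*A^2
  A^4 * (18*d + 10*d^3) = -10*A^10 - 48*A^6 - 48*A^2 - 10*A^-2
  A^2 * (15 + 31*d^2 + 10*d^4) = 10*A^10 + 71*A^6 + 137*A^2 + 71*A^-2 + 10*A^-6
  A^0 * (35*d + 30*d^3 + 5*d^5) = -5*A^10 - 55*A^6 - 175*A^2 - 175*A^-2 - 55*A^-6 - 5*A^-10
  A^-2 * (40*d^2 + 15*d^4 + d^6) = A^10 + 21*A^6 + 115*A^2 + 190*A^-2 + 115*A^-6 + 21*A^-10 + A^-14
  A^-4 * (25*d^3 + 3*d^5) = -3*A^6 - 40*A^2 - 105*A^-2 - 105*A^-6 - 40*A^-10 - 3*A^-14
  A^-6 * (8*d^4) = 8*A^2 + 32*A^-2 + 48*A^-6 + 32*A^-10 + 8*A^-14
  A^-8 * (d^5) = -A^2 - 5*A^-2 - 10*A^-6 - 10*A^-10 - 5*A^-14 - A^-18
Summing the groups: <K> = -A^14 + A^10 - A^6 + 3*A^2 - 2*A^-2 + 3*A^-6 - 2*A^-10 + A^-14 - A^-18
Normalise by the writhe: (-A^3)^(-w) = (-A^3)^(-2) = A^-6, so f(A) = A^-6 * <K> = -A^8 + A^4 - 1 + 3*A^-4 - 2*A^-8 + 3*A^-12 - 2*A^-16 + A^-20 - A^-24.
Substitute A = t^(-1/4), i.e. A^e → t^(-e/4): V(t) = -t^6 + t^5 - 2*t^4 + 3*t^3 - 2*t^2 + 3*t - 1 + t^-1 - t^-2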